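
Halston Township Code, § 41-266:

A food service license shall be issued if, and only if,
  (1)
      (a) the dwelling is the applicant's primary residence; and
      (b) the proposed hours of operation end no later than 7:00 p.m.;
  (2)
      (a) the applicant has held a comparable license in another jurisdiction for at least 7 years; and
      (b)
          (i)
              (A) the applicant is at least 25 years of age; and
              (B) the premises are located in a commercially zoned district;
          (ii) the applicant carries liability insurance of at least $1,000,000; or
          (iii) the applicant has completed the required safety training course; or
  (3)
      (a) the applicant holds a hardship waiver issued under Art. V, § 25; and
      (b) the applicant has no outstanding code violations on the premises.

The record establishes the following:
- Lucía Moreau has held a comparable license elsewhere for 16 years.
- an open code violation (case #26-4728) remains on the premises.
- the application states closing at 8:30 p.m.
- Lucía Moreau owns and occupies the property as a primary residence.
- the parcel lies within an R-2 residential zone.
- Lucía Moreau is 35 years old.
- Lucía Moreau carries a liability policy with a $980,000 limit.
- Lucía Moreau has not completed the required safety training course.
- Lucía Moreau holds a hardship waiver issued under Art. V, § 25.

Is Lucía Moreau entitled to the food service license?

(a) primary residence — met.
(b) closes by 7 p.m. — not met.
So (1) is not satisfied (T AND F).
(a) prior license ≥ 7 yr — satisfied.
(A) age ≥ 25 — holds.
(B) commercially zoned — fails.
(i): T AND F → false.
(ii) insurance ≥ $1,000,000 — fails.
(iii) safety training — fails.
(b) = F OR F OR F = false.
(2): T AND F → false.
(a) hardship waiver — satisfied.
(b) no code violations — not met.
(3) = T AND F = false.
Overall: F OR F OR F → false.

No — denied.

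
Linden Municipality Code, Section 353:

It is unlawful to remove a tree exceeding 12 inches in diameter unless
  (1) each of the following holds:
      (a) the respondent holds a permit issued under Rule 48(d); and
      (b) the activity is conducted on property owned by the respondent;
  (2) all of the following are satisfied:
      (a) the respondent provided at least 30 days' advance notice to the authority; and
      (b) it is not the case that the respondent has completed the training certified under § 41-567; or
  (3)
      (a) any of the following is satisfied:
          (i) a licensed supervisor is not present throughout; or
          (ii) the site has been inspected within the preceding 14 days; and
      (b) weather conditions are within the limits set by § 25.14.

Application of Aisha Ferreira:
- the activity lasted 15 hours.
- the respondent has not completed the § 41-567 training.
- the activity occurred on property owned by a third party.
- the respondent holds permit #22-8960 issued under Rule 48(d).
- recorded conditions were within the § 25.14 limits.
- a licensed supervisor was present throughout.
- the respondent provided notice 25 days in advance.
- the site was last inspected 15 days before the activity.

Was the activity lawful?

(a) holds permit — holds.
(b) own property — not satisfied.
(1) = T AND F = false.
(a) ≥30 days' notice — not satisfied.
(b) not (training certified) — holds.
(2) = F AND T = false.
(i) not (supervisor present) — not met.
(ii) site inspected — not satisfied.
(a): F OR F → false.
(b) weather ok — met.
(3): F AND T → false.
So Overall is not satisfied (F OR F OR F).

No — unlawful.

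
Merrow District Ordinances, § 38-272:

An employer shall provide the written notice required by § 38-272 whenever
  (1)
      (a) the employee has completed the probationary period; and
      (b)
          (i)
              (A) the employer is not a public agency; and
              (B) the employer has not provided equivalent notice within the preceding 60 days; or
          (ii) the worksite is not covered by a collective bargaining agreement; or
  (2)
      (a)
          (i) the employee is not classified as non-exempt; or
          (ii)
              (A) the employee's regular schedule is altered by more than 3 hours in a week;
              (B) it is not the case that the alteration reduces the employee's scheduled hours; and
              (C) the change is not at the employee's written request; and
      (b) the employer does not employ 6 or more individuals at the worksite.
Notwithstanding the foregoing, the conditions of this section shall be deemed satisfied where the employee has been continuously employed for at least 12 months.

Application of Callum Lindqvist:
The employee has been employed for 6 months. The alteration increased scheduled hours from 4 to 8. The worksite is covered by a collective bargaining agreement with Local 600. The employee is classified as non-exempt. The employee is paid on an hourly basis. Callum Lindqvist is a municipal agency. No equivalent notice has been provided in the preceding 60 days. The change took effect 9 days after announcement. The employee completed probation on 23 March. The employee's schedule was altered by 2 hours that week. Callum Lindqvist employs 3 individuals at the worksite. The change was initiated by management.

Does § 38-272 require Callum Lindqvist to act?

(a) past probation — met.
(A) not (public agency) — fails.
(B) no recent notice — satisfied.
So (i) is not satisfied (F AND T).
(ii) no CBA — not satisfied.
(b): F OR F → false.
(1): T AND F → false.
(i) not (non-exempt) — fails.
(A) schedule shift > 3h — not satisfied.
(B) not (hours reduced) — satisfied.
(C) not employee-requested — met.
(ii): F AND T AND T → false.
(a): F OR F → false.
(b) not (≥ 6 at site) — satisfied.
(2) = F AND T = false.
Overall: F OR F → false.
Exception (tenure ≥ 12 mo.) — not satisfied.
Result: main false OR exception false → false.

No — not required.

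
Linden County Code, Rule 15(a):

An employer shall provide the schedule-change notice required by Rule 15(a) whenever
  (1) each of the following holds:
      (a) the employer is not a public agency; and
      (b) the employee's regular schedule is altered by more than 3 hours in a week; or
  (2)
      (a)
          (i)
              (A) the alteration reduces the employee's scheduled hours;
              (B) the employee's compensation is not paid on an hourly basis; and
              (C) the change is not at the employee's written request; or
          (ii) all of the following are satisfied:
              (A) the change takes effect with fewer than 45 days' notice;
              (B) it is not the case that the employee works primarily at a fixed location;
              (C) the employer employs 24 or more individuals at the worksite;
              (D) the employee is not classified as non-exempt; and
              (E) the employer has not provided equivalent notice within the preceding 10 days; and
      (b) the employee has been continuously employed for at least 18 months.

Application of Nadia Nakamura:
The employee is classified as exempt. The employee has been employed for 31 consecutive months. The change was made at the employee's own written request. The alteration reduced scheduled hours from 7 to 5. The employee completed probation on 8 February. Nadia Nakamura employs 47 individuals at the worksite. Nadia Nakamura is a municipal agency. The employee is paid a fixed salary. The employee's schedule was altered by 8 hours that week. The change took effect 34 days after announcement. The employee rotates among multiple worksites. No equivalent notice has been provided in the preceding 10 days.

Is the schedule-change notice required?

(a) not (public agency) — fails.
(b) schedule shift > 3h — holds.
(1): F AND T → false.
(A) hours reduced — met.
(B) not (hourly-paid) — met.
(C) not employee-requested — fails.
So (i) is not satisfied (T AND T AND F).
(A) < 45 days' notice — met.
(B) not (fixed location) — met.
(C) ≥ 24 at site — met.
(D) not (non-exempt) — holds.
(E) no recent notice — holds.
(ii): T AND T AND T AND T AND T → true.
(a) = F OR T = true.
(b) tenure ≥ 18 mo. — holds.
(2) = T AND T = true.
So Overall is satisfied (F OR T).

Yes — required.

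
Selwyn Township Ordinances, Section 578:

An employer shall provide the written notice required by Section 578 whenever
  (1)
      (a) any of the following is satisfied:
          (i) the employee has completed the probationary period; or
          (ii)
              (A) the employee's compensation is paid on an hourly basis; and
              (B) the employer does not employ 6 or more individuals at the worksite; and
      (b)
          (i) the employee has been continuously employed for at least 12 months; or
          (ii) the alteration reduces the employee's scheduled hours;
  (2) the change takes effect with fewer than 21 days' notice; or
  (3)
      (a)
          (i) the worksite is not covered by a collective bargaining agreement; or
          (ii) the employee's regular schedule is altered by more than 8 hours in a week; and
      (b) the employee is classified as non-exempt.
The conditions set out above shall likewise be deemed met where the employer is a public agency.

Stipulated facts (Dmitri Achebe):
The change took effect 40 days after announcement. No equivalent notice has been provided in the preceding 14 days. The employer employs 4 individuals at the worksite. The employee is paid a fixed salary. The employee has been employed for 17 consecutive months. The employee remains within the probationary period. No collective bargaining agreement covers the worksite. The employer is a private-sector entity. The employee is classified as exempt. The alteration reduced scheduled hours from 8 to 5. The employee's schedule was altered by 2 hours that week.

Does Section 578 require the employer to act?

No — not required.

(i) past probation — not satisfied.
(A) hourly-paid — not met.
(B) not (≥ 6 at site) — met.
(ii) = F AND T = false.
(a) = F OR F = false.
(i) tenure ≥ 12 mo. — met.
(ii) hours reduced — satisfied.
(b): T OR T → true.
(1) = F AND T = false.
(2) < 21 days' notice — not satisfied.
(i) no CBA — satisfied.
(ii) schedule shift > 8h — fails.
(a): T OR F → true.
(b) non-exempt — fails.
(3) = T AND F = false.
So Overall is not satisfied (F OR F OR F).
Exception (public agency) — not satisfied.
Result: main false OR exception false → false.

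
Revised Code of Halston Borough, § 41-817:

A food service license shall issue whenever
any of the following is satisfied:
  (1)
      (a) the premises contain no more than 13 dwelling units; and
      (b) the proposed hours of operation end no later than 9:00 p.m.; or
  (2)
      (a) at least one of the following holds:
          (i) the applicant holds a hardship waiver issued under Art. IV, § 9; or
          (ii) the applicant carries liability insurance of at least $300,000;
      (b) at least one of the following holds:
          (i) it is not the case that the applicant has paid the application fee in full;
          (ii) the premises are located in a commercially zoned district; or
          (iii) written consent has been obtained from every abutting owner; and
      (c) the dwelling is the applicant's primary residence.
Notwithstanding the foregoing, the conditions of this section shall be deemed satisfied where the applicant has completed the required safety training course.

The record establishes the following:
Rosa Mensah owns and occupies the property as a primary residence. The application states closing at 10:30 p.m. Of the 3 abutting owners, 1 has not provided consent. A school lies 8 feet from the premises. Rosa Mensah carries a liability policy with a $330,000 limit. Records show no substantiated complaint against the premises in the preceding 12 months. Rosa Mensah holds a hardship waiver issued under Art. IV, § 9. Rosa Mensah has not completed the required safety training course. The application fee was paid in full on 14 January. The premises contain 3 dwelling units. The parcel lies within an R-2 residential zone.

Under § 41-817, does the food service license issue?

No — denied.

(a) ≤ 13 units — met.
(b) closes by 9 p.m. — not satisfied.
(1): T AND F → false.
(i) hardship waiver — satisfied.
(ii) insurance ≥ $300,000 — holds.
So (a) is satisfied (T OR T).
(i) not (fee paid) — fails.
(ii) commercially zoned — not met.
(iii) all abutters consent — not met.
So (b) is not satisfied (F OR F OR F).
(c) primary residence — holds.
(2): T AND F AND T → false.
Overall = F OR F = false.
Exception (safety training) — not satisfied.
Result: main false OR exception false → false.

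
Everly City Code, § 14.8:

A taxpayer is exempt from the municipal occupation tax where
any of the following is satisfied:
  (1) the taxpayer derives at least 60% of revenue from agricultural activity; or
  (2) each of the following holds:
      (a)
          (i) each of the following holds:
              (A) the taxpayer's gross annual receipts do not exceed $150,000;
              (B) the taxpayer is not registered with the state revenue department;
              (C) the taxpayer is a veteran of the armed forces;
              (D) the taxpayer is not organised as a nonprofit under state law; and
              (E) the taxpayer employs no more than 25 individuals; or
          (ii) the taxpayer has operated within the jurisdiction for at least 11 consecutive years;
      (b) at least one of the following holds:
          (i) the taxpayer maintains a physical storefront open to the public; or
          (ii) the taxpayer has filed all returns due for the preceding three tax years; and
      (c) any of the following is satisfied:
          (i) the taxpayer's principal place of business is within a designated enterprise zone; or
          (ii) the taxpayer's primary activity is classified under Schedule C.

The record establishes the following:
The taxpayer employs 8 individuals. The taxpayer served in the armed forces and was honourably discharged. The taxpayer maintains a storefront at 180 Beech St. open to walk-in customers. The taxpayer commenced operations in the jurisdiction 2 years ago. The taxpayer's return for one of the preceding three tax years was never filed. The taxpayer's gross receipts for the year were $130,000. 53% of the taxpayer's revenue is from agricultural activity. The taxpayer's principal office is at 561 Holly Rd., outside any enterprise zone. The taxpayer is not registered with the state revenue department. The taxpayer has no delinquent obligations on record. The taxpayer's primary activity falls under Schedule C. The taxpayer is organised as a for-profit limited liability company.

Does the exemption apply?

(1) ≥60% agricultural — not met.
(A) receipts ≤ $150,000 — met.
(B) not (state-registered) — holds.
(C) veteran — holds.
(D) not (nonprofit) — met.
(E) ≤ 25 employees — met.
(i) = T AND T AND T AND T AND T = true.
(ii) ≥ 11 yrs in jurisdiction — fails.
(a) = T OR F = true.
(i) has storefront — holds.
(ii) returns current — not met.
So (b) is satisfied (T OR F).
(i) in enterprise zone — fails.
(ii) Schedule C activity — holds.
(c) = F OR T = true.
(2) = T AND T AND T = true.
Overall: F OR T → true.

Yes — exempt.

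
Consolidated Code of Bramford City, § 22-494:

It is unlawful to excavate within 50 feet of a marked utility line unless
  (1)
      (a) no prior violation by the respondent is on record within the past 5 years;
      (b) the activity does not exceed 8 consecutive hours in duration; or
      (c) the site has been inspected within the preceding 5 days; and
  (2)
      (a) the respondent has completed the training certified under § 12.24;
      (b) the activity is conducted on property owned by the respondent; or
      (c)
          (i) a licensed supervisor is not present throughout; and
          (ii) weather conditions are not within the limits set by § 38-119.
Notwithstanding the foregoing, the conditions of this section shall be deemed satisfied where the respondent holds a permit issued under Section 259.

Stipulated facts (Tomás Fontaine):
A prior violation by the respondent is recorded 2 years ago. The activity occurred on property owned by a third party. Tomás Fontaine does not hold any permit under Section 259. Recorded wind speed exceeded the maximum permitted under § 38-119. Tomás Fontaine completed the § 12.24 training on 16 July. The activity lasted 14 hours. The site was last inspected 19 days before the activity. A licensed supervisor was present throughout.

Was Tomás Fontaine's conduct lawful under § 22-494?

(a) no prior violation — not satisfied.
(b) ≤ 8 hrs duration — not met.
(c) site inspected — fails.
(1) = F OR F OR F = false.
(a) training certified — satisfied.
(b) own property — not satisfied.
(i) not (supervisor present) — fails.
(ii) not (weather ok) — holds.
(c): F AND T → false.
So (2) is satisfied (T OR F OR F).
So Overall is not satisfied (F AND T).
Exception (holds permit) — not satisfied.
Result: main false OR exception false → false.

No — unlawful.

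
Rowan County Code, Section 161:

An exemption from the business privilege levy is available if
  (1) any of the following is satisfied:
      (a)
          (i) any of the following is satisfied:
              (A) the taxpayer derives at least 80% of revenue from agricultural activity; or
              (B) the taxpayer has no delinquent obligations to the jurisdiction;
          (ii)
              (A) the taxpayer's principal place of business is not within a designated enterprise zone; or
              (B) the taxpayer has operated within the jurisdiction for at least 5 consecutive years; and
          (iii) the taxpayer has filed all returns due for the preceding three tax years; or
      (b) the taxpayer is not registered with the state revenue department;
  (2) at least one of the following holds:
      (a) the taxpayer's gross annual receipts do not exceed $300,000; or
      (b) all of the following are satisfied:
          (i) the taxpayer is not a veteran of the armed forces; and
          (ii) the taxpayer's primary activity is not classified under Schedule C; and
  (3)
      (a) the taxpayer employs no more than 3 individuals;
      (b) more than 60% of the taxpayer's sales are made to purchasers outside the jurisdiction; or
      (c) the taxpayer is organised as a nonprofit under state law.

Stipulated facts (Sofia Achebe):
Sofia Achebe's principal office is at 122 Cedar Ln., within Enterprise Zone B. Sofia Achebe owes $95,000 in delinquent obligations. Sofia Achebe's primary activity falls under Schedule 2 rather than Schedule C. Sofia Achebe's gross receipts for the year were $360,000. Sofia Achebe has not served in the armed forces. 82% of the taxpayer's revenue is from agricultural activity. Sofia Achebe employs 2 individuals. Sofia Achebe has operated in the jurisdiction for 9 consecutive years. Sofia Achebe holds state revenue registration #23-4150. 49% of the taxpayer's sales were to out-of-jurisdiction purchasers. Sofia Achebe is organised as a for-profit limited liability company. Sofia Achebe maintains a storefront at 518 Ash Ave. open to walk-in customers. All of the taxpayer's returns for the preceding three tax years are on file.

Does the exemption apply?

Yes — exempt.

(A) ≥80% agricultural — met.
(B) no delinquency — not met.
(i) = T OR F = true.
(A) not (in enterprise zone) — not met.
(B) ≥ 5 yrs in jurisdiction — satisfied.
So (ii) is satisfied (F OR T).
(iii) returns current — met.
(a) = T AND T AND T = true.
(b) not (state-registered) — not met.
So (1) is satisfied (T OR F).
(a) receipts ≤ $300,000 — not met.
(i) not (veteran) — satisfied.
(ii) not (Schedule C activity) — met.
So (b) is satisfied (T AND T).
(2): F OR T → true.
(a) ≤ 3 employees — satisfied.
(b) >60% out-of-jur. sales — fails.
(c) nonprofit — not met.
(3) = T OR F OR F = true.
Overall: T AND T AND T → true.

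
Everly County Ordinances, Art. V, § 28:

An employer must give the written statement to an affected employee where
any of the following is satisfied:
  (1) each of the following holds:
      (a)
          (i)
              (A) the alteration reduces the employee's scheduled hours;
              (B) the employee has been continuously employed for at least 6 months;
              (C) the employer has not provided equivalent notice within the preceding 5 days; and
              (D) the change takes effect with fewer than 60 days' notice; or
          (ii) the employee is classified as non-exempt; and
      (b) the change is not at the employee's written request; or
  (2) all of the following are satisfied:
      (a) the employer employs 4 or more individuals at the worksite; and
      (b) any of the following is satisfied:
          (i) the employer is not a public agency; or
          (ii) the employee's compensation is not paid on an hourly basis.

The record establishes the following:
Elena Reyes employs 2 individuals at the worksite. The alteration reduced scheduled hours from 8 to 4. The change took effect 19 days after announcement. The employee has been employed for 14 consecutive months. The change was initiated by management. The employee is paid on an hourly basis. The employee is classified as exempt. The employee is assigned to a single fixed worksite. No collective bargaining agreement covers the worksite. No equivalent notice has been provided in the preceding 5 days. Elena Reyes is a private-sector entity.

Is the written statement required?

Yes — required.

(A) hours reduced — holds.
(B) tenure ≥ 6 mo. — satisfied.
(C) no recent notice — met.
(D) < 60 days' notice — met.
So (i) is satisfied (T AND T AND T AND T).
(ii) non-exempt — fails.
So (a) is satisfied (T OR F).
(b) not employee-requested — satisfied.
(1): T AND T → true.
(a) ≥ 4 at site — fails.
(i) not (public agency) — satisfied.
(ii) not (hourly-paid) — fails.
(b): T OR F → true.
(2) = F AND T = false.
So Overall is satisfied (T OR F).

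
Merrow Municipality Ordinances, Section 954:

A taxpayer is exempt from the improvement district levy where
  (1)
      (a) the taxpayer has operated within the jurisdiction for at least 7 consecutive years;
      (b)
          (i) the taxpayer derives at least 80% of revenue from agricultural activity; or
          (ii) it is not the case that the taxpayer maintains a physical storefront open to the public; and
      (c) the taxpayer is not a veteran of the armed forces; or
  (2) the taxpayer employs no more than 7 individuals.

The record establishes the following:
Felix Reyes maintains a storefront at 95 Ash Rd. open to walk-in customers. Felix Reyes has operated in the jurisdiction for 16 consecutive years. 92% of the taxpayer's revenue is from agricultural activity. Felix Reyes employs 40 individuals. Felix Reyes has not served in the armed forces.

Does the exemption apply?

Yes — exempt.

(a) ≥ 7 yrs in jurisdiction — met.
(i) ≥80% agricultural — holds.
(ii) not (has storefront) — not met.
(b): T OR F → true.
(c) not (veteran) — met.
(1) = T AND T AND T = true.
(2) ≤ 7 employees — fails.
Overall: T OR F → true.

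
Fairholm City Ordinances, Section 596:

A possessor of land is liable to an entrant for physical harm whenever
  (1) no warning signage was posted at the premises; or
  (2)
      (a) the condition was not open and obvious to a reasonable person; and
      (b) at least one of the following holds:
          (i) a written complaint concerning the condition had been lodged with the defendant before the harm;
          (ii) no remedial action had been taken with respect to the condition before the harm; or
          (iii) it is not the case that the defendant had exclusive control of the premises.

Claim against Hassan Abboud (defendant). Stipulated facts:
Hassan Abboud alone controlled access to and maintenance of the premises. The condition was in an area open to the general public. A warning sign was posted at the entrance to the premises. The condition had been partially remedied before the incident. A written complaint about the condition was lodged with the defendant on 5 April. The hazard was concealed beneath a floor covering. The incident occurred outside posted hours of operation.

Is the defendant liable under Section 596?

Yes — liable.

(1) no signage posted — not met.
(a) not open/obvious — holds.
(i) complaint lodged — met.
(ii) no remedial action — not met.
(iii) not (exclusive control) — not satisfied.
(b): T OR F OR F → true.
So (2) is satisfied (T AND T).
Overall = F OR T = true.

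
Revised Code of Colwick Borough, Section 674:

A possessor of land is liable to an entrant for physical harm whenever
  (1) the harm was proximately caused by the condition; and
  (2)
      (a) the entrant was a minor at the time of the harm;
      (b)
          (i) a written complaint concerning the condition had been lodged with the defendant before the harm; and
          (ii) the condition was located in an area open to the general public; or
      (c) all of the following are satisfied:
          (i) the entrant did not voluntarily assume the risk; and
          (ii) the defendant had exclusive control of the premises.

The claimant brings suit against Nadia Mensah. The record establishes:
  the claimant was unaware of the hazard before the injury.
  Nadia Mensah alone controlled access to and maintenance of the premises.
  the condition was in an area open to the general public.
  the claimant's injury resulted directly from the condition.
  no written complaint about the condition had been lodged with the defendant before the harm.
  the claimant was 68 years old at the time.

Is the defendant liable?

Yes — liable.

(1) proximate cause — holds.
(a) entrant a minor — fails.
(i) complaint lodged — not met.
(ii) public area — met.
So (b) is not satisfied (F AND T).
(i) no assumed risk — met.
(ii) exclusive control — holds.
(c): T AND T → true.
(2) = F OR F OR T = true.
Overall: T AND T → true.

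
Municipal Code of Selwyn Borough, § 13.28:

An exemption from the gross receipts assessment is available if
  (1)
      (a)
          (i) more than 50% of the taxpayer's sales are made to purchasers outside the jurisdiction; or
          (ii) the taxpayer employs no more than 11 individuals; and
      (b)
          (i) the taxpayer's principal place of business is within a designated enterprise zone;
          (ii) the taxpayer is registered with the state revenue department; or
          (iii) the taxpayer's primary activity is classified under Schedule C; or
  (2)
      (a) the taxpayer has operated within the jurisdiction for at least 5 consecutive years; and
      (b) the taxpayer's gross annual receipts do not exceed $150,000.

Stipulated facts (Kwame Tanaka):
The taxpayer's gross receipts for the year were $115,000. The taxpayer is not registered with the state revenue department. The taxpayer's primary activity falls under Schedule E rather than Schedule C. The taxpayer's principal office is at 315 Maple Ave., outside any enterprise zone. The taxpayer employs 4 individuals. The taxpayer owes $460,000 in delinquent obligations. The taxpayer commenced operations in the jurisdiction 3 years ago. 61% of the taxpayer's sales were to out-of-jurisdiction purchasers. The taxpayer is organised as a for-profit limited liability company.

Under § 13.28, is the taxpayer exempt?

(i) >50% out-of-jur. sales — met.
(ii) ≤ 11 employees — met.
(a) = T OR T = true.
(i) in enterprise zone — fails.
(ii) state-registered — not satisfied.
(iii) Schedule C activity — not met.
(b) = F OR F OR F = false.
(1): T AND F → false.
(a) ≥ 5 yrs in jurisdiction — not met.
(b) receipts ≤ $150,000 — satisfied.
(2): F AND T → false.
So Overall is not satisfied (F OR F).

No — not exempt.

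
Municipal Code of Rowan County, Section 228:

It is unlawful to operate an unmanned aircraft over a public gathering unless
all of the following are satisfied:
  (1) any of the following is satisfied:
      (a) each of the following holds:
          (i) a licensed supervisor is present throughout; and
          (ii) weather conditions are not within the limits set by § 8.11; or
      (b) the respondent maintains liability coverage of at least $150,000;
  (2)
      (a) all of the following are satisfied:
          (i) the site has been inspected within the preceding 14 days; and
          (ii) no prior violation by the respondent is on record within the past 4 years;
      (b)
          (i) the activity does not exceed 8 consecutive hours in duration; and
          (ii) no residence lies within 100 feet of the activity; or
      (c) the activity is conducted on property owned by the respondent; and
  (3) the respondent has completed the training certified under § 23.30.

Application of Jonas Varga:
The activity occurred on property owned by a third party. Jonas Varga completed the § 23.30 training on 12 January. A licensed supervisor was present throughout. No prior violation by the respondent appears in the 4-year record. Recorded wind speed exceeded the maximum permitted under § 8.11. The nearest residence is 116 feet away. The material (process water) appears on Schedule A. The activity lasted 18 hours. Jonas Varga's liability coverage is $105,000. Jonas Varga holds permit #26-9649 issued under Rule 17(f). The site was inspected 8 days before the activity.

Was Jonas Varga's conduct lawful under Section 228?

Yes — lawful.

(i) supervisor present — satisfied.
(ii) not (weather ok) — satisfied.
(a): T AND T → true.
(b) coverage ≥ $150,000 — not met.
So (1) is satisfied (T OR F).
(i) site inspected — satisfied.
(ii) no prior violation — holds.
So (a) is satisfied (T AND T).
(i) ≤ 8 hrs duration — fails.
(ii) no residence in 100 ft — met.
So (b) is not satisfied (F AND T).
(c) own property — not met.
(2): T OR F OR F → true.
(3) training certified — holds.
So Overall is satisfied (T AND T AND T).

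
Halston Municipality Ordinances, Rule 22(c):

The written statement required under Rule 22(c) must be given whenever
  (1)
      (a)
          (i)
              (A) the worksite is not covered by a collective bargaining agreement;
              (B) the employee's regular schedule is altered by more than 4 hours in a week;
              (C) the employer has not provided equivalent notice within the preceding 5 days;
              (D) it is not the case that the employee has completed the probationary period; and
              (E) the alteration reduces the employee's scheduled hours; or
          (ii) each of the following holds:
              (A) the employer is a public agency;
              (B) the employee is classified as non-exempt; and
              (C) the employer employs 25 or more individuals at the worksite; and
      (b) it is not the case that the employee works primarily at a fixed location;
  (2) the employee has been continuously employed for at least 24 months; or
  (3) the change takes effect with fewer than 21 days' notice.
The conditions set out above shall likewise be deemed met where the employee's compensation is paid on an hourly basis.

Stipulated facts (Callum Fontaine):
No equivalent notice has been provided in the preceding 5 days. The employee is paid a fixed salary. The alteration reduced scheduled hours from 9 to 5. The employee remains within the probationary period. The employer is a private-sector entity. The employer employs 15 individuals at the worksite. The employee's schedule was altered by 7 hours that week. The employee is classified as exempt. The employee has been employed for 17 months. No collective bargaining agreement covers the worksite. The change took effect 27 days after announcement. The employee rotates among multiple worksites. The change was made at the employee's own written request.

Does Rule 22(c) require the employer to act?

Yes — required.

(A) no CBA — satisfied.
(B) schedule shift > 4h — met.
(C) no recent notice — met.
(D) not (past probation) — satisfied.
(E) hours reduced — satisfied.
So (i) is satisfied (T AND T AND T AND T AND T).
(A) public agency — not met.
(B) non-exempt — not met.
(C) ≥ 25 at site — not met.
So (ii) is not satisfied (F AND F AND F).
(a): T OR F → true.
(b) not (fixed location) — met.
(1): T AND T → true.
(2) tenure ≥ 24 mo. — not satisfied.
(3) < 21 days' notice — not satisfied.
Overall: T OR F OR F → true.
Exception (hourly-paid) — not satisfied.
Result: main true OR exception false → true.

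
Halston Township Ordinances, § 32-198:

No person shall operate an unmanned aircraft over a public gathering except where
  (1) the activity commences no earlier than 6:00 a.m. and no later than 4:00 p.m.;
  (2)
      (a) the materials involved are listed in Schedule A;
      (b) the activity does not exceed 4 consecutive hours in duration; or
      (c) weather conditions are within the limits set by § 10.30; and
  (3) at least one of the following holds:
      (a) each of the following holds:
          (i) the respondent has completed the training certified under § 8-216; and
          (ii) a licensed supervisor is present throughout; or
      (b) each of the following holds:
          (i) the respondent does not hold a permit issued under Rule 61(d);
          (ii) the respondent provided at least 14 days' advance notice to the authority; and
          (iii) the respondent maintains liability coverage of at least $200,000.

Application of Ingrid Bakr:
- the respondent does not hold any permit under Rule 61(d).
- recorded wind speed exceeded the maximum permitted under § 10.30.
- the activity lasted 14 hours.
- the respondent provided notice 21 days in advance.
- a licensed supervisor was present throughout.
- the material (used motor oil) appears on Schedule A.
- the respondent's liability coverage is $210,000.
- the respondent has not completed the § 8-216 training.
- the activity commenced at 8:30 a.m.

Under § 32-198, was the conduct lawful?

Yes — lawful.

(1) start within hours — holds.
(a) Schedule A material — satisfied.
(b) ≤ 4 hrs duration — fails.
(c) weather ok — not satisfied.
So (2) is satisfied (T OR F OR F).
(i) training certified — fails.
(ii) supervisor present — holds.
(a): F AND T → false.
(i) not (holds permit) — holds.
(ii) ≥14 days' notice — satisfied.
(iii) coverage ≥ $200,000 — satisfied.
So (b) is satisfied (T AND T AND T).
So (3) is satisfied (F OR T).
Overall = T AND T AND T = true.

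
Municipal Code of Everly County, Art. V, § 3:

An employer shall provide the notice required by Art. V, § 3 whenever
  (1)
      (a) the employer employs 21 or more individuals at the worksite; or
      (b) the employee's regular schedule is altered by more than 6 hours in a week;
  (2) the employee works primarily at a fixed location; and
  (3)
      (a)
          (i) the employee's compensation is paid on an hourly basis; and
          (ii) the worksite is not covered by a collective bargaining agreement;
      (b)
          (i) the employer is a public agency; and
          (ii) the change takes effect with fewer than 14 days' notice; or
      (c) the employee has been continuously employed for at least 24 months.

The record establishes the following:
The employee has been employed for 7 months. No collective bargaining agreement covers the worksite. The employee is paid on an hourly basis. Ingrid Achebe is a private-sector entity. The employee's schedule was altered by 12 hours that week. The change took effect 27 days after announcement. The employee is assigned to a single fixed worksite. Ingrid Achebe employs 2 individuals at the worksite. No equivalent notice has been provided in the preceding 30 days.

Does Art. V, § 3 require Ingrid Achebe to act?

(a) ≥ 21 at site — fails.
(b) schedule shift > 6h — met.
So (1) is satisfied (F OR T).
(2) fixed location — satisfied.
(i) hourly-paid — met.
(ii) no CBA — satisfied.
(a): T AND T → true.
(i) public agency — not satisfied.
(ii) < 14 days' notice — fails.
(b): F AND F → false.
(c) tenure ≥ 24 mo. — not met.
(3) = T OR F OR F = true.
Overall: T AND T AND T → true.

Yes — required.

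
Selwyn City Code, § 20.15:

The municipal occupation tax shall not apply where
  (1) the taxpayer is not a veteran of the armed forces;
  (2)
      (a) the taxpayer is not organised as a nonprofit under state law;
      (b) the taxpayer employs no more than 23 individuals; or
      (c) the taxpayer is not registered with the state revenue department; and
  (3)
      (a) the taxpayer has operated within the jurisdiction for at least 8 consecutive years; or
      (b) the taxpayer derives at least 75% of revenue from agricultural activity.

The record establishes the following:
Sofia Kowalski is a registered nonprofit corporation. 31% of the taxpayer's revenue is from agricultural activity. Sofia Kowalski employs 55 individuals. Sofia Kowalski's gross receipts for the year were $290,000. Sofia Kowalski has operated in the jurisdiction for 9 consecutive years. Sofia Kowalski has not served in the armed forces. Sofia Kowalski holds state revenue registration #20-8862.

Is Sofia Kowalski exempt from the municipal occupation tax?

(1) not (veteran) — holds.
(a) not (nonprofit) — not satisfied.
(b) ≤ 23 employees — fails.
(c) not (state-registered) — not met.
So (2) is not satisfied (F OR F OR F).
(a) ≥ 8 yrs in jurisdiction — satisfied.
(b) ≥75% agricultural — not met.
(3): T OR F → true.
Overall = T AND F AND T = false.

No — not exempt.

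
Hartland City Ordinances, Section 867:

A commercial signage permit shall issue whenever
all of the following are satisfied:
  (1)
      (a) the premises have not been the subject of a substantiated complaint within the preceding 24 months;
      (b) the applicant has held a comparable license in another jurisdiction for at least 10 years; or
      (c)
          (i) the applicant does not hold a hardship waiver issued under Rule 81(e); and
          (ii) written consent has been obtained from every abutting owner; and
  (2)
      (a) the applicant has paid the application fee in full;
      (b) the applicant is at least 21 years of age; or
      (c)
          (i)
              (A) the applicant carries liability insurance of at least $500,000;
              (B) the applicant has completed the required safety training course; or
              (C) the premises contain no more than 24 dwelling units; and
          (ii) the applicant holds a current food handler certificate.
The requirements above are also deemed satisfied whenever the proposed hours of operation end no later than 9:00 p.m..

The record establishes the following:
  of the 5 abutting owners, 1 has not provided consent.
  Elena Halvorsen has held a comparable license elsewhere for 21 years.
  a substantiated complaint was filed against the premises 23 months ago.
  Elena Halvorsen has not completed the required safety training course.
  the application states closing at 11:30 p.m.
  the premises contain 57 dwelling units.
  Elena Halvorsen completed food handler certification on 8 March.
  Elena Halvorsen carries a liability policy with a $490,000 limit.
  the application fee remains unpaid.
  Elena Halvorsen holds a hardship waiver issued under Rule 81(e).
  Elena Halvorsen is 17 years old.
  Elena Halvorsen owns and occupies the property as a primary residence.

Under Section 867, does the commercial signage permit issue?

No — denied.

(a) no complaint in 24 mo. — fails.
(b) prior license ≥ 10 yr — satisfied.
(i) not (hardship waiver) — fails.
(ii) all abutters consent — fails.
So (c) is not satisfied (F AND F).
So (1) is satisfied (F OR T OR F).
(a) fee paid — not met.
(b) age ≥ 21 — not satisfied.
(A) insurance ≥ $500,000 — fails.
(B) safety training — not met.
(C) ≤ 24 units — not satisfied.
(i) = F OR F OR F = false.
(ii) food handler cert. — met.
(c): F AND T → false.
So (2) is not satisfied (F OR F OR F).
So Overall is not satisfied (T AND F).
Exception (closes by 9 p.m.) — not satisfied.
Result: main false OR exception false → false.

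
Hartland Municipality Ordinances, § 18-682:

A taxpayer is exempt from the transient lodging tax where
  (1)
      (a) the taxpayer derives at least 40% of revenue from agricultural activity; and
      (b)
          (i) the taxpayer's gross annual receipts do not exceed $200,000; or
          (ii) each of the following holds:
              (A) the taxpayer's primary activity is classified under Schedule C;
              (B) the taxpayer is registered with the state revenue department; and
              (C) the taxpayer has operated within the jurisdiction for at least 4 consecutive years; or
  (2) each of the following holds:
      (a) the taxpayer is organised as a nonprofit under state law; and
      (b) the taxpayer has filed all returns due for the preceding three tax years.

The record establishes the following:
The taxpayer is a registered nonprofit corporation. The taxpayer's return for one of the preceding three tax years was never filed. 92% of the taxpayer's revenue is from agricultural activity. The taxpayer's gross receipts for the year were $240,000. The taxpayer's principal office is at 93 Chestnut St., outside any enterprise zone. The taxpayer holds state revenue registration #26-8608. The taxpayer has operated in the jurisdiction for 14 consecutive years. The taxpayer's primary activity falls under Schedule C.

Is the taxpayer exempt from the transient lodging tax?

Yes — exempt.

(a) ≥40% agricultural — holds.
(i) receipts ≤ $200,000 — fails.
(A) Schedule C activity — met.
(B) state-registered — holds.
(C) ≥ 4 yrs in jurisdiction — satisfied.
So (ii) is satisfied (T AND T AND T).
(b): F OR T → true.
(1): T AND T → true.
(a) nonprofit — met.
(b) returns current — not satisfied.
(2) = T AND F = false.
Overall: T OR F → true.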